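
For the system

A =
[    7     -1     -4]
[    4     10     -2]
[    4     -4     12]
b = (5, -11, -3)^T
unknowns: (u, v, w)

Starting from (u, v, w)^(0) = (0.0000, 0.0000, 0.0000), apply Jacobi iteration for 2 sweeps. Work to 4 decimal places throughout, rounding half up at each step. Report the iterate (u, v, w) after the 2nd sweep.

Iteration 1:
  u = (5 - (-1)·0.0000 - (-4)·0.0000) / (7) = 0.7143
  v = (-11 - (4)·0.0000 - (-2)·0.0000) / (10) = -1.1000
  w = (-3 - (4)·0.0000 - (-4)·0.0000) / (12) = -0.2500
Iteration 2:
  u = (5 - (-1)·-1.1000 - (-4)·-0.2500) / (7) = 0.4143
  v = (-11 - (4)·0.7143 - (-2)·-0.2500) / (10) = -1.4357
  w = (-3 - (4)·0.7143 - (-4)·-1.1000) / (12) = -0.8548

(0.4143, -1.4357, -0.8548)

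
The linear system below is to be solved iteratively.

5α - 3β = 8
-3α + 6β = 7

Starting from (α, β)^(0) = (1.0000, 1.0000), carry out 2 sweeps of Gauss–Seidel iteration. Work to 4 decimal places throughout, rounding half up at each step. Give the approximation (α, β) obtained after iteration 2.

(2.9600, 2.6467)

Iteration 1:
  α = (8 - (-3)·1.0000) / (5) = 2.2000
  β = (7 - (-3)·2.2000) / (6) = 2.2667
Iteration 2:
  α = (8 - (-3)·2.2667) / (5) = 2.9600
  β = (7 - (-3)·2.9600) / (6) = 2.6467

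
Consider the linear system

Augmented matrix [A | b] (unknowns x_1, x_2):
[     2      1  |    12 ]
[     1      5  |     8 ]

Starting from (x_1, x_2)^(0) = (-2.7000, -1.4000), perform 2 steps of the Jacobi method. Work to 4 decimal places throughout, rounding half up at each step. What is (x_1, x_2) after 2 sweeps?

Iteration 1:
  x_1 = (12 - (1)·-1.4000) / (2) = 6.7000
  x_2 = (8 - (1)·-2.7000) / (5) = 2.1400
Iteration 2:
  x_1 = (12 - (1)·2.1400) / (2) = 4.9300
  x_2 = (8 - (1)·6.7000) / (5) = 0.2600

(4.9300, 0.2600)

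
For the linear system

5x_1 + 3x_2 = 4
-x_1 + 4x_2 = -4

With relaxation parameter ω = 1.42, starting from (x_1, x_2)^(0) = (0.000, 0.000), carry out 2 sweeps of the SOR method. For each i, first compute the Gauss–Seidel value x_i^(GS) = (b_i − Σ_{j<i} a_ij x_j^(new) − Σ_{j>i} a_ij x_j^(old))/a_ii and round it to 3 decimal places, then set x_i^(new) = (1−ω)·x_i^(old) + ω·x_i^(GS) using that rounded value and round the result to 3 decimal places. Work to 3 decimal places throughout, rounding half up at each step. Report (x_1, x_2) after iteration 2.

(1.525, -0.452)

Iteration 1:
  x_1: GS value = (4 - (3)·0.000) / (5) = 0.800;  x_1 ← (1−ω)·0.000 + ω·0.800 = 1.136
  x_2: GS value = (-4 - (-1)·1.136) / (4) = -0.716;  x_2 ← (1−ω)·0.000 + ω·-0.716 = -1.017
Iteration 2:
  x_1: GS value = (4 - (3)·-1.017) / (5) = 1.410;  x_1 ← (1−ω)·1.136 + ω·1.410 = 1.525
  x_2: GS value = (-4 - (-1)·1.525) / (4) = -0.619;  x_2 ← (1−ω)·-1.017 + ω·-0.619 = -0.452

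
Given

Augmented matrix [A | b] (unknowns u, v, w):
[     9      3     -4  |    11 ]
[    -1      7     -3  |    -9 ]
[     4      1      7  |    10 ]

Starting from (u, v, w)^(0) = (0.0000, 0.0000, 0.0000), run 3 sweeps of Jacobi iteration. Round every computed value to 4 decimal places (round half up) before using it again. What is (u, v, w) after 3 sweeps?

Iteration 1:
  u = (11 - (3)·0.0000 - (-4)·0.0000) / (9) = 1.2222
  v = (-9 - (-1)·0.0000 - (-3)·0.0000) / (7) = -1.2857
  w = (10 - (4)·0.0000 - (1)·0.0000) / (7) = 1.4286
Iteration 2:
  u = (11 - (3)·-1.2857 - (-4)·1.4286) / (9) = 2.2857
  v = (-9 - (-1)·1.2222 - (-3)·1.4286) / (7) = -0.4989
  w = (10 - (4)·1.2222 - (1)·-1.2857) / (7) = 0.9138
Iteration 3:
  u = (11 - (3)·-0.4989 - (-4)·0.9138) / (9) = 1.7947
  v = (-9 - (-1)·2.2857 - (-3)·0.9138) / (7) = -0.5676
  w = (10 - (4)·2.2857 - (1)·-0.4989) / (7) = 0.1937

(1.7947, -0.5676, 0.1937)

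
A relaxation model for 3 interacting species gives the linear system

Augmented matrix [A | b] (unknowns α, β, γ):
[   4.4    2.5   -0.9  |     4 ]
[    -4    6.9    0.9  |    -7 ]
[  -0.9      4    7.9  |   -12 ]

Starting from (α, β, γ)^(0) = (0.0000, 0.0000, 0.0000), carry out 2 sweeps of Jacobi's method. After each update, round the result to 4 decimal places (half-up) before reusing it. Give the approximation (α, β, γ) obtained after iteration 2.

(1.1748, -0.2893, -0.9017)

Iteration 1:
  α = (4 - (2.5)·0.0000 - (-0.9)·0.0000) / (4.4) = 0.9091
  β = (-7 - (-4)·0.0000 - (0.9)·0.0000) / (6.9) = -1.0145
  γ = (-12 - (-0.9)·0.0000 - (4)·0.0000) / (7.9) = -1.5190
Iteration 2:
  α = (4 - (2.5)·-1.0145 - (-0.9)·-1.5190) / (4.4) = 1.1748
  β = (-7 - (-4)·0.9091 - (0.9)·-1.5190) / (6.9) = -0.2893
  γ = (-12 - (-0.9)·0.9091 - (4)·-1.0145) / (7.9) = -0.9017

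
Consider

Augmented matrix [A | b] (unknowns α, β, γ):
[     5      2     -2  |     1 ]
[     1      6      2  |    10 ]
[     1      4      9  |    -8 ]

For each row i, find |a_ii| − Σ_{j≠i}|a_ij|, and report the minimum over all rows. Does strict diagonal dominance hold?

row 1: |5| − (2+2) = 1
row 2: |6| − (1+2) = 3
row 3: |9| − (1+4) = 4
minimum over rows = 1 → strictly diagonally dominant (convergence guaranteed)

1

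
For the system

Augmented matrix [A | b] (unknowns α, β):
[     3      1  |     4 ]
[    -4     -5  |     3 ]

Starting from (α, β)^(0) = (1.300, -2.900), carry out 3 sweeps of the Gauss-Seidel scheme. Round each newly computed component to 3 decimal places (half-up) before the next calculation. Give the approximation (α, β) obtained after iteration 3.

Iteration 1:
  α = (4 - (1)·-2.900) / (3) = 2.300
  β = (3 - (-4)·2.300) / (-5) = -2.440
Iteration 2:
  α = (4 - (1)·-2.440) / (3) = 2.147
  β = (3 - (-4)·2.147) / (-5) = -2.318
Iteration 3:
  α = (4 - (1)·-2.318) / (3) = 2.106
  β = (3 - (-4)·2.106) / (-5) = -2.285

(2.106, -2.285)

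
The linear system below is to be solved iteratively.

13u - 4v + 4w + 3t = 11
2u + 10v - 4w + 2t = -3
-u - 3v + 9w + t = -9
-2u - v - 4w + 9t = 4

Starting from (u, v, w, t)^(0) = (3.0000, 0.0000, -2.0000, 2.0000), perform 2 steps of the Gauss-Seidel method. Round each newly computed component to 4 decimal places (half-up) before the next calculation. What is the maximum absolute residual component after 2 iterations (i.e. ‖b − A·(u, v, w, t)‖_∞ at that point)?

1.2850

Iteration 1:
  u = (11 - (-4)·0.0000 - (4)·-2.0000 - (3)·2.0000) / (13) = 1.0000
  v = (-3 - (2)·1.0000 - (-4)·-2.0000 - (2)·2.0000) / (10) = -1.7000
  w = (-9 - (-1)·1.0000 - (-3)·-1.7000 - (1)·2.0000) / (9) = -1.6778
  t = (4 - (-2)·1.0000 - (-1)·-1.7000 - (-4)·-1.6778) / (9) = -0.2679
Iteration 2:
  u = (11 - (-4)·-1.7000 - (4)·-1.6778 - (3)·-0.2679) / (13) = 0.9011
  v = (-3 - (2)·0.9011 - (-4)·-1.6778 - (2)·-0.2679) / (10) = -1.0978
  w = (-9 - (-1)·0.9011 - (-3)·-1.0978 - (1)·-0.2679) / (9) = -1.2360
  t = (4 - (-2)·0.9011 - (-1)·-1.0978 - (-4)·-1.2360) / (9) = -0.0266
Residual b − A·x = (-0.0817, 1.2850, -0.2417, -0.0002); ∞-norm = 1.2850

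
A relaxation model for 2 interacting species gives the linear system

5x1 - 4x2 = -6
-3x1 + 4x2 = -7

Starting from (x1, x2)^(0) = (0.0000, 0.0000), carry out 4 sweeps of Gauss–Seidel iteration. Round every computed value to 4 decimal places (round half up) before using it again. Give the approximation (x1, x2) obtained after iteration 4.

Iteration 1:
  x1 = (-6 - (-4)·0.0000) / (5) = -1.2000
  x2 = (-7 - (-3)·-1.2000) / (4) = -2.6500
Iteration 2:
  x1 = (-6 - (-4)·-2.6500) / (5) = -3.3200
  x2 = (-7 - (-3)·-3.3200) / (4) = -4.2400
Iteration 3:
  x1 = (-6 - (-4)·-4.2400) / (5) = -4.5920
  x2 = (-7 - (-3)·-4.5920) / (4) = -5.1940
Iteration 4:
  x1 = (-6 - (-4)·-5.1940) / (5) = -5.3552
  x2 = (-7 - (-3)·-5.3552) / (4) = -5.7664

(-5.3552, -5.7664)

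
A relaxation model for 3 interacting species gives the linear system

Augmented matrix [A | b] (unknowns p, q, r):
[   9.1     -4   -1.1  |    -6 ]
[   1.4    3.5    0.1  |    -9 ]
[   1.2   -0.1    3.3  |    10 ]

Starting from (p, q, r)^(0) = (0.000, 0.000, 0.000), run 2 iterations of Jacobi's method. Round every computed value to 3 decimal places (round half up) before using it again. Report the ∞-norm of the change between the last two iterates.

0.764

Iteration 1:
  p = (-6 - (-4)·0.000 - (-1.1)·0.000) / (9.1) = -0.659
  q = (-9 - (1.4)·0.000 - (0.1)·0.000) / (3.5) = -2.571
  r = (10 - (1.2)·0.000 - (-0.1)·0.000) / (3.3) = 3.030
Iteration 2:
  p = (-6 - (-4)·-2.571 - (-1.1)·3.030) / (9.1) = -1.423
  q = (-9 - (1.4)·-0.659 - (0.1)·3.030) / (3.5) = -2.394
  r = (10 - (1.2)·-0.659 - (-0.1)·-2.571) / (3.3) = 3.192
Change: (-0.764, 0.177, 0.162) → max |·| = 0.764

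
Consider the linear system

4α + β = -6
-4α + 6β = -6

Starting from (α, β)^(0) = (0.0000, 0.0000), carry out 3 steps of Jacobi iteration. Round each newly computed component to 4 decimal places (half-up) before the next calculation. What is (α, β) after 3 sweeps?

(-1.0000, -1.8333)

Iteration 1:
  α = (-6 - (1)·0.0000) / (4) = -1.5000
  β = (-6 - (-4)·0.0000) / (6) = -1.0000
Iteration 2:
  α = (-6 - (1)·-1.0000) / (4) = -1.2500
  β = (-6 - (-4)·-1.5000) / (6) = -2.0000
Iteration 3:
  α = (-6 - (1)·-2.0000) / (4) = -1.0000
  β = (-6 - (-4)·-1.2500) / (6) = -1.8333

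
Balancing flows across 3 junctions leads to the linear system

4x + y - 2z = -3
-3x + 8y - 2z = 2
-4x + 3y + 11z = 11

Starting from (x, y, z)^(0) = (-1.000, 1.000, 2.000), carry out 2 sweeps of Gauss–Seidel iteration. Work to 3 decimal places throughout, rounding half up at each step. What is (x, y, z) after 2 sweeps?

Iteration 1:
  x = (-3 - (1)·1.000 - (-2)·2.000) / (4) = 0.000
  y = (2 - (-3)·0.000 - (-2)·2.000) / (8) = 0.750
  z = (11 - (-4)·0.000 - (3)·0.750) / (11) = 0.795
Iteration 2:
  x = (-3 - (1)·0.750 - (-2)·0.795) / (4) = -0.540
  y = (2 - (-3)·-0.540 - (-2)·0.795) / (8) = 0.246
  z = (11 - (-4)·-0.540 - (3)·0.246) / (11) = 0.737

(-0.540, 0.246, 0.737)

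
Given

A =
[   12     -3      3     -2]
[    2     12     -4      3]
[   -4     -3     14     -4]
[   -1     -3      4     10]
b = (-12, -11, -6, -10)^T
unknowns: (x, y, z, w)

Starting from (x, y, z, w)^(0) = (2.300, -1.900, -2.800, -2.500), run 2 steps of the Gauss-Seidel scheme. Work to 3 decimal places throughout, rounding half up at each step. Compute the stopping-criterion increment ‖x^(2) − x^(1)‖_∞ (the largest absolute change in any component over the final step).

Iteration 1:
  x = (-12 - (-3)·-1.900 - (3)·-2.800 - (-2)·-2.500) / (12) = -1.192
  y = (-11 - (2)·-1.192 - (-4)·-2.800 - (3)·-2.500) / (12) = -1.026
  z = (-6 - (-4)·-1.192 - (-3)·-1.026 - (-4)·-2.500) / (14) = -1.703
  w = (-10 - (-1)·-1.192 - (-3)·-1.026 - (4)·-1.703) / (10) = -0.746
Iteration 2:
  x = (-12 - (-3)·-1.026 - (3)·-1.703 - (-2)·-0.746) / (12) = -0.955
  y = (-11 - (2)·-0.955 - (-4)·-1.703 - (3)·-0.746) / (12) = -1.139
  z = (-6 - (-4)·-0.955 - (-3)·-1.139 - (-4)·-0.746) / (14) = -1.159
  w = (-10 - (-1)·-0.955 - (-3)·-1.139 - (4)·-1.159) / (10) = -0.974
Change: (0.237, -0.113, 0.544, -0.228) → max |·| = 0.544

0.544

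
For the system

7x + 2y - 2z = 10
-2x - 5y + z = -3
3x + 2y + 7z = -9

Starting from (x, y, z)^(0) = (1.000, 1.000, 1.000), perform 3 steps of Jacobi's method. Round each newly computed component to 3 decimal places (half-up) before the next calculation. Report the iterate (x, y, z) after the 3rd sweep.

(0.960, -0.100, -1.498)

Iteration 1:
  x = (10 - (2)·1.000 - (-2)·1.000) / (7) = 1.429
  y = (-3 - (-2)·1.000 - (1)·1.000) / (-5) = 0.400
  z = (-9 - (3)·1.000 - (2)·1.000) / (7) = -2.000
Iteration 2:
  x = (10 - (2)·0.400 - (-2)·-2.000) / (7) = 0.743
  y = (-3 - (-2)·1.429 - (1)·-2.000) / (-5) = -0.372
  z = (-9 - (3)·1.429 - (2)·0.400) / (7) = -2.012
Iteration 3:
  x = (10 - (2)·-0.372 - (-2)·-2.012) / (7) = 0.960
  y = (-3 - (-2)·0.743 - (1)·-2.012) / (-5) = -0.100
  z = (-9 - (3)·0.743 - (2)·-0.372) / (7) = -1.498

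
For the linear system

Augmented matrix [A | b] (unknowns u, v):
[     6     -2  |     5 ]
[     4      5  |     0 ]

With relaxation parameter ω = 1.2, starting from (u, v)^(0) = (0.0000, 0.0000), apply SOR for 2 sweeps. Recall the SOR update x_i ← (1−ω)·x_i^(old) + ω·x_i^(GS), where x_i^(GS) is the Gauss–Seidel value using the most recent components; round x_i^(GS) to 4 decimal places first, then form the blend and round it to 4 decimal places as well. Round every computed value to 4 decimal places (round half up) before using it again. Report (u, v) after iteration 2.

(0.4160, -0.2074)

Iteration 1:
  u: GS value = (5 - (-2)·0.0000) / (6) = 0.8333;  u ← (1−ω)·0.0000 + ω·0.8333 = 1.0000
  v: GS value = (0 - (4)·1.0000) / (5) = -0.8000;  v ← (1−ω)·0.0000 + ω·-0.8000 = -0.9600
Iteration 2:
  u: GS value = (5 - (-2)·-0.9600) / (6) = 0.5133;  u ← (1−ω)·1.0000 + ω·0.5133 = 0.4160
  v: GS value = (0 - (4)·0.4160) / (5) = -0.3328;  v ← (1−ω)·-0.9600 + ω·-0.3328 = -0.2074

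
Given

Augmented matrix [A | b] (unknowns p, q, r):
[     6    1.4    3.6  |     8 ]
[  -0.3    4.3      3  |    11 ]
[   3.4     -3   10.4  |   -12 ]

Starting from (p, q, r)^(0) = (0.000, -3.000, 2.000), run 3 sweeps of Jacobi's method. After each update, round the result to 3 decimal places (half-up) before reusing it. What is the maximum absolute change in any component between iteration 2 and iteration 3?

1.224

Iteration 1:
  p = (8 - (1.4)·-3.000 - (3.6)·2.000) / (6) = 0.833
  q = (11 - (-0.3)·0.000 - (3)·2.000) / (4.3) = 1.163
  r = (-12 - (3.4)·0.000 - (-3)·-3.000) / (10.4) = -2.019
Iteration 2:
  p = (8 - (1.4)·1.163 - (3.6)·-2.019) / (6) = 2.273
  q = (11 - (-0.3)·0.833 - (3)·-2.019) / (4.3) = 4.025
  r = (-12 - (3.4)·0.833 - (-3)·1.163) / (10.4) = -1.091
Iteration 3:
  p = (8 - (1.4)·4.025 - (3.6)·-1.091) / (6) = 1.049
  q = (11 - (-0.3)·2.273 - (3)·-1.091) / (4.3) = 3.478
  r = (-12 - (3.4)·2.273 - (-3)·4.025) / (10.4) = -0.736
Change: (-1.224, -0.547, 0.355) → max |·| = 1.224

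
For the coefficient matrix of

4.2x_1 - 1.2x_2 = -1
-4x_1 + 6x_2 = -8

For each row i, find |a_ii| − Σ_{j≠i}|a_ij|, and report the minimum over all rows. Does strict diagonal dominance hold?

row 1: |4.2| − (1.2) = 3
row 2: |6| − (4) = 2
minimum over rows = 2 → strictly diagonally dominant (convergence guaranteed)

2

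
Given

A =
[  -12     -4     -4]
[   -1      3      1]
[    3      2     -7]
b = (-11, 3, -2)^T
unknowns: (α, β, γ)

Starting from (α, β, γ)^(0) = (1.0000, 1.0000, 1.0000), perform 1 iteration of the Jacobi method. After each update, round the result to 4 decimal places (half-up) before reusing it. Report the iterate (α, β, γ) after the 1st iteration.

(0.2500, 1.0000, 1.0000)

Iteration 1:
  α = (-11 - (-4)·1.0000 - (-4)·1.0000) / (-12) = 0.2500
  β = (3 - (-1)·1.0000 - (1)·1.0000) / (3) = 1.0000
  γ = (-2 - (3)·1.0000 - (2)·1.0000) / (-7) = 1.0000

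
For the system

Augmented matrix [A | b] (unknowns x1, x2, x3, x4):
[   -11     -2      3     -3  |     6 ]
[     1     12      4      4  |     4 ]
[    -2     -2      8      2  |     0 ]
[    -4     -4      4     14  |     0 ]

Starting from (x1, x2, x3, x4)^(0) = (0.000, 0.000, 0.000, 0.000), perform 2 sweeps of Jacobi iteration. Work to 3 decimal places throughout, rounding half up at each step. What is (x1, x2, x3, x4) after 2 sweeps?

Iteration 1:
  x1 = (6 - (-2)·0.000 - (3)·0.000 - (-3)·0.000) / (-11) = -0.545
  x2 = (4 - (1)·0.000 - (4)·0.000 - (4)·0.000) / (12) = 0.333
  x3 = (0 - (-2)·0.000 - (-2)·0.000 - (2)·0.000) / (8) = 0.000
  x4 = (0 - (-4)·0.000 - (-4)·0.000 - (4)·0.000) / (14) = 0.000
Iteration 2:
  x1 = (6 - (-2)·0.333 - (3)·0.000 - (-3)·0.000) / (-11) = -0.606
  x2 = (4 - (1)·-0.545 - (4)·0.000 - (4)·0.000) / (12) = 0.379
  x3 = (0 - (-2)·-0.545 - (-2)·0.333 - (2)·0.000) / (8) = -0.053
  x4 = (0 - (-4)·-0.545 - (-4)·0.333 - (4)·0.000) / (14) = -0.061

(-0.606, 0.379, -0.053, -0.061)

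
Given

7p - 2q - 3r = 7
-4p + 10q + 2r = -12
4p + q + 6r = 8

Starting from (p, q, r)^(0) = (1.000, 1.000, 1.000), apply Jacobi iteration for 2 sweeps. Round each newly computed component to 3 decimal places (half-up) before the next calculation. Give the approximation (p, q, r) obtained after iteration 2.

Iteration 1:
  p = (7 - (-2)·1.000 - (-3)·1.000) / (7) = 1.714
  q = (-12 - (-4)·1.000 - (2)·1.000) / (10) = -1.000
  r = (8 - (4)·1.000 - (1)·1.000) / (6) = 0.500
Iteration 2:
  p = (7 - (-2)·-1.000 - (-3)·0.500) / (7) = 0.929
  q = (-12 - (-4)·1.714 - (2)·0.500) / (10) = -0.614
  r = (8 - (4)·1.714 - (1)·-1.000) / (6) = 0.357

(0.929, -0.614, 0.357)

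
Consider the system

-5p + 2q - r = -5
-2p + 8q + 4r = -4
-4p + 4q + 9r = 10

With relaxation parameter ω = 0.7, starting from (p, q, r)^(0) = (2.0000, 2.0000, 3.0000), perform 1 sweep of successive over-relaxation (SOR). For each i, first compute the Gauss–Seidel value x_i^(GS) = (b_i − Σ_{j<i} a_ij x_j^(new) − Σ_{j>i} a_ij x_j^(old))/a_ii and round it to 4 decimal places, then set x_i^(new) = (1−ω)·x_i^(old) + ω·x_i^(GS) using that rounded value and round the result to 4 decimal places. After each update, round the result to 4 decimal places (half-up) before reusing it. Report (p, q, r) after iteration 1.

(1.4400, -0.5480, 2.2963)

Iteration 1:
  p: GS value = (-5 - (2)·2.0000 - (-1)·3.0000) / (-5) = 1.2000;  p ← (1−ω)·2.0000 + ω·1.2000 = 1.4400
  q: GS value = (-4 - (-2)·1.4400 - (4)·3.0000) / (8) = -1.6400;  q ← (1−ω)·2.0000 + ω·-1.6400 = -0.5480
  r: GS value = (10 - (-4)·1.4400 - (4)·-0.5480) / (9) = 1.9947;  r ← (1−ω)·3.0000 + ω·1.9947 = 2.2963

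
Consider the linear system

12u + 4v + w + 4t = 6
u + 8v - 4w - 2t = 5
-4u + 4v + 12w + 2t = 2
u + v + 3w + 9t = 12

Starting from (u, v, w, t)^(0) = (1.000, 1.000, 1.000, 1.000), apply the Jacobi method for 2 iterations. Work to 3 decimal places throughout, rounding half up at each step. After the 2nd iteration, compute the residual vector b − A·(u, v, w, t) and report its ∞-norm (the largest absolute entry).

Iteration 1:
  u = (6 - (4)·1.000 - (1)·1.000 - (4)·1.000) / (12) = -0.250
  v = (5 - (1)·1.000 - (-4)·1.000 - (-2)·1.000) / (8) = 1.250
  w = (2 - (-4)·1.000 - (4)·1.000 - (2)·1.000) / (12) = 0.000
  t = (12 - (1)·1.000 - (1)·1.000 - (3)·1.000) / (9) = 0.778
Iteration 2:
  u = (6 - (4)·1.250 - (1)·0.000 - (4)·0.778) / (12) = -0.176
  v = (5 - (1)·-0.250 - (-4)·0.000 - (-2)·0.778) / (8) = 0.851
  w = (2 - (-4)·-0.250 - (4)·1.250 - (2)·0.778) / (12) = -0.463
  t = (12 - (1)·-0.250 - (1)·1.250 - (3)·0.000) / (9) = 1.222
Residual b − A·x = (0.283, -1.040, 1.004, 1.716); ∞-norm = 1.716

1.716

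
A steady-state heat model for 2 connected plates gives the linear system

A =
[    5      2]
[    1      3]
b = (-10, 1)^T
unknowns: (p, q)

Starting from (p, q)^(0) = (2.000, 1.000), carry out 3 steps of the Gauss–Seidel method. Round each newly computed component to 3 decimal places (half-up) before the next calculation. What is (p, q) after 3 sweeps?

Iteration 1:
  p = (-10 - (2)·1.000) / (5) = -2.400
  q = (1 - (1)·-2.400) / (3) = 1.133
Iteration 2:
  p = (-10 - (2)·1.133) / (5) = -2.453
  q = (1 - (1)·-2.453) / (3) = 1.151
Iteration 3:
  p = (-10 - (2)·1.151) / (5) = -2.460
  q = (1 - (1)·-2.460) / (3) = 1.153

(-2.460, 1.153)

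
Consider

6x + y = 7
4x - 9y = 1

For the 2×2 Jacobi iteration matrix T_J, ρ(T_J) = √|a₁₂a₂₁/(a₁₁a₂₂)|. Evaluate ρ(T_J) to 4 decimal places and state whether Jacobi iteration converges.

a₁₂a₂₁/(a₁₁a₂₂) = (1)·(4) / ((6)·(-9)) = -0.074074
ρ = √|-0.074074| = √0.074074 = 0.2722
ρ < 1, so Jacobi converges

0.2722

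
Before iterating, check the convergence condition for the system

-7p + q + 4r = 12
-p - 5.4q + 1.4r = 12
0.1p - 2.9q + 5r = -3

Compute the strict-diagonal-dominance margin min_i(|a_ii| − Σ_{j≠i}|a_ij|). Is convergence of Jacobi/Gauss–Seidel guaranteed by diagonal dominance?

row 1: |-7| − (1+4) = 2
row 2: |-5.4| − (1+1.4) = 3
row 3: |5| − (0.1+2.9) = 2
minimum over rows = 2 → strictly diagonally dominant (convergence guaranteed)

2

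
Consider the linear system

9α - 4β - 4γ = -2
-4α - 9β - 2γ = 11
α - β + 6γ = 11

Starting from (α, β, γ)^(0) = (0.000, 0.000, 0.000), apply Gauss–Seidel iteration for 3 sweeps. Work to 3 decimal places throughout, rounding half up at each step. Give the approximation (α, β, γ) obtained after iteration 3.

(-0.243, -1.461, 1.630)

Iteration 1:
  α = (-2 - (-4)·0.000 - (-4)·0.000) / (9) = -0.222
  β = (11 - (-4)·-0.222 - (-2)·0.000) / (-9) = -1.124
  γ = (11 - (1)·-0.222 - (-1)·-1.124) / (6) = 1.683
Iteration 2:
  α = (-2 - (-4)·-1.124 - (-4)·1.683) / (9) = 0.026
  β = (11 - (-4)·0.026 - (-2)·1.683) / (-9) = -1.608
  γ = (11 - (1)·0.026 - (-1)·-1.608) / (6) = 1.561
Iteration 3:
  α = (-2 - (-4)·-1.608 - (-4)·1.561) / (9) = -0.243
  β = (11 - (-4)·-0.243 - (-2)·1.561) / (-9) = -1.461
  γ = (11 - (1)·-0.243 - (-1)·-1.461) / (6) = 1.630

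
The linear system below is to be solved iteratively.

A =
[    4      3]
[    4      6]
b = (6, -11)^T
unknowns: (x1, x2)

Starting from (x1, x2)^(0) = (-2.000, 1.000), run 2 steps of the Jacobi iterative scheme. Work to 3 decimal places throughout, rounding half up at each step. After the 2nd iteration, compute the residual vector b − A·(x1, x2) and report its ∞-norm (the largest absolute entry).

Iteration 1:
  x1 = (6 - (3)·1.000) / (4) = 0.750
  x2 = (-11 - (4)·-2.000) / (6) = -0.500
Iteration 2:
  x1 = (6 - (3)·-0.500) / (4) = 1.875
  x2 = (-11 - (4)·0.750) / (6) = -2.333
Residual b − A·x = (5.499, -4.502); ∞-norm = 5.499

5.499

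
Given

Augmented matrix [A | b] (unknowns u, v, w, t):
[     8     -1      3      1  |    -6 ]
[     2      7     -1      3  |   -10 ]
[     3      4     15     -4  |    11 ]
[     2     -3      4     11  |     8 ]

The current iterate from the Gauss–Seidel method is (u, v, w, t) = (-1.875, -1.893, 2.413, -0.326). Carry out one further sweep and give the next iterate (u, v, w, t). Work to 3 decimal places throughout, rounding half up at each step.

(-1.851, -0.415, 1.127, 0.541)

One sweep:
  u = (-6 - (-1)·-1.893 - (3)·2.413 - (1)·-0.326) / (8) = -1.851
  v = (-10 - (2)·-1.851 - (-1)·2.413 - (3)·-0.326) / (7) = -0.415
  w = (11 - (3)·-1.851 - (4)·-0.415 - (-4)·-0.326) / (15) = 1.127
  t = (8 - (2)·-1.851 - (-3)·-0.415 - (4)·1.127) / (11) = 0.541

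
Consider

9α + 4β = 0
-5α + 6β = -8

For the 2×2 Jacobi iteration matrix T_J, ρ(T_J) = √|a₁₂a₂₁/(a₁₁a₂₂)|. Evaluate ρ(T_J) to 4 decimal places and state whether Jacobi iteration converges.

a₁₂a₂₁/(a₁₁a₂₂) = (4)·(-5) / ((9)·(6)) = -0.370370
ρ = √|-0.370370| = √0.370370 = 0.6086
ρ < 1, so Jacobi converges

0.6086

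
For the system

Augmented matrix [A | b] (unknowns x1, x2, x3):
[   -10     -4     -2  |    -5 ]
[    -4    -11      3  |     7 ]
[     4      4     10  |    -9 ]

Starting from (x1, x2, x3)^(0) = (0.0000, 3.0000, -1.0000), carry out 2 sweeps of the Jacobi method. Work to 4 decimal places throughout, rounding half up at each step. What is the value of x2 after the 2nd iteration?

-1.0273

Iteration 1:
  x1 = (-5 - (-4)·3.0000 - (-2)·-1.0000) / (-10) = -0.5000
  x2 = (7 - (-4)·0.0000 - (3)·-1.0000) / (-11) = -0.9091
  x3 = (-9 - (4)·0.0000 - (4)·3.0000) / (10) = -2.1000
Iteration 2:
  x1 = (-5 - (-4)·-0.9091 - (-2)·-2.1000) / (-10) = 1.2836
  x2 = (7 - (-4)·-0.5000 - (3)·-2.1000) / (-11) = -1.0273
  x3 = (-9 - (4)·-0.5000 - (4)·-0.9091) / (10) = -0.3364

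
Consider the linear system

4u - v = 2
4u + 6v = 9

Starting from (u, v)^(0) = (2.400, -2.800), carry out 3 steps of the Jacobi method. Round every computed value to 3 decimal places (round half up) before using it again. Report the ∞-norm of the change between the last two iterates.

Iteration 1:
  u = (2 - (-1)·-2.800) / (4) = -0.200
  v = (9 - (4)·2.400) / (6) = -0.100
Iteration 2:
  u = (2 - (-1)·-0.100) / (4) = 0.475
  v = (9 - (4)·-0.200) / (6) = 1.633
Iteration 3:
  u = (2 - (-1)·1.633) / (4) = 0.908
  v = (9 - (4)·0.475) / (6) = 1.183
Change: (0.433, -0.450) → max |·| = 0.450

0.450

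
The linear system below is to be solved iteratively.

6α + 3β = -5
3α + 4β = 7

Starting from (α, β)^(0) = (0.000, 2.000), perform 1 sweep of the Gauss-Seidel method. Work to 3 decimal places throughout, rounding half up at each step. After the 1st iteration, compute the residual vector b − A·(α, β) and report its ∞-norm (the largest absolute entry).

3.377

Iteration 1:
  α = (-5 - (3)·2.000) / (6) = -1.833
  β = (7 - (3)·-1.833) / (4) = 3.125
Residual b − A·x = (-3.377, -0.001); ∞-norm = 3.377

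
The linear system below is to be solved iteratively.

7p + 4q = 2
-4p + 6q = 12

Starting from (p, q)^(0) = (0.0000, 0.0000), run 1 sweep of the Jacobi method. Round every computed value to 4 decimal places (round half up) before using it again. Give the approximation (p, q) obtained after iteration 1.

(0.2857, 2.0000)

Iteration 1:
  p = (2 - (4)·0.0000) / (7) = 0.2857
  q = (12 - (-4)·0.0000) / (6) = 2.0000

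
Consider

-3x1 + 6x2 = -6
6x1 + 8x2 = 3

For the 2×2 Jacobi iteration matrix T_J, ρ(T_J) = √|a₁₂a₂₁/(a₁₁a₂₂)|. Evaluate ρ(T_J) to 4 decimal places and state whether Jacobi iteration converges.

1.2247

a₁₂a₂₁/(a₁₁a₂₂) = (6)·(6) / ((-3)·(8)) = -1.500000
ρ = √|-1.500000| = √1.500000 = 1.2247
ρ > 1, so Jacobi diverges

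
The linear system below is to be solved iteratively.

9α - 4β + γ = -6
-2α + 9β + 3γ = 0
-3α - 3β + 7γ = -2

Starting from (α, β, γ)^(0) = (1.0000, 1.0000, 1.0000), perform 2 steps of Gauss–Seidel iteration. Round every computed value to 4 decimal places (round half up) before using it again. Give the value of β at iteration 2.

0.0276

Iteration 1:
  α = (-6 - (-4)·1.0000 - (1)·1.0000) / (9) = -0.3333
  β = (0 - (-2)·-0.3333 - (3)·1.0000) / (9) = -0.4074
  γ = (-2 - (-3)·-0.3333 - (-3)·-0.4074) / (7) = -0.6032
Iteration 2:
  α = (-6 - (-4)·-0.4074 - (1)·-0.6032) / (9) = -0.7807
  β = (0 - (-2)·-0.7807 - (3)·-0.6032) / (9) = 0.0276
  γ = (-2 - (-3)·-0.7807 - (-3)·0.0276) / (7) = -0.6085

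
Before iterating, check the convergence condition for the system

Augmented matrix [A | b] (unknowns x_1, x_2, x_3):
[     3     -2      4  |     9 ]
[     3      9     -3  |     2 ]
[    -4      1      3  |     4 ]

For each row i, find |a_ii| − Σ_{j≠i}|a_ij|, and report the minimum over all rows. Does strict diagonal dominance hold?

-3

row 1: |3| − (2+4) = -3
row 2: |9| − (3+3) = 3
row 3: |3| − (4+1) = -2
minimum over rows = -3 → not strictly diagonally dominant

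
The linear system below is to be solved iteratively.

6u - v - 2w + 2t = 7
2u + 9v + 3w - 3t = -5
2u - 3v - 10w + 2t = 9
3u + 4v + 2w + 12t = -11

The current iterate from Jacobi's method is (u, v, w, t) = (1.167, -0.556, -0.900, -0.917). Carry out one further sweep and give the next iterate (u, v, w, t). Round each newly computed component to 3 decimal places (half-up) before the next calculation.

(1.080, -0.821, -0.683, -0.873)

One sweep:
  u = (7 - (-1)·-0.556 - (-2)·-0.900 - (2)·-0.917) / (6) = 1.080
  v = (-5 - (2)·1.167 - (3)·-0.900 - (-3)·-0.917) / (9) = -0.821
  w = (9 - (2)·1.167 - (-3)·-0.556 - (2)·-0.917) / (-10) = -0.683
  t = (-11 - (3)·1.167 - (4)·-0.556 - (2)·-0.900) / (12) = -0.873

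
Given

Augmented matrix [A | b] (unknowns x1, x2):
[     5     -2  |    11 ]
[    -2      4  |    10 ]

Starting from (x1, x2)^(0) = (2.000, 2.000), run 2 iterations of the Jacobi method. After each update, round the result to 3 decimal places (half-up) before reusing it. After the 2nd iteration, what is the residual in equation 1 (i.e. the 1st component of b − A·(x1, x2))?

Iteration 1:
  x1 = (11 - (-2)·2.000) / (5) = 3.000
  x2 = (10 - (-2)·2.000) / (4) = 3.500
Iteration 2:
  x1 = (11 - (-2)·3.500) / (5) = 3.600
  x2 = (10 - (-2)·3.000) / (4) = 4.000
Residual b − A·x = (1.000, 1.200)

1.000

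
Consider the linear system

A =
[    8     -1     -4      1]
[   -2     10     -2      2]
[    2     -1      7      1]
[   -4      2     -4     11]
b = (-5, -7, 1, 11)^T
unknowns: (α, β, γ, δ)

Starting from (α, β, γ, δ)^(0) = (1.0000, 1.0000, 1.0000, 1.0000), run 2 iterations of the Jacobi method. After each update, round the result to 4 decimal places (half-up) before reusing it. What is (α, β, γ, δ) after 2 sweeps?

(-0.9521, -1.0627, -0.1136, 0.9935)

Iteration 1:
  α = (-5 - (-1)·1.0000 - (-4)·1.0000 - (1)·1.0000) / (8) = -0.1250
  β = (-7 - (-2)·1.0000 - (-2)·1.0000 - (2)·1.0000) / (10) = -0.5000
  γ = (1 - (2)·1.0000 - (-1)·1.0000 - (1)·1.0000) / (7) = -0.1429
  δ = (11 - (-4)·1.0000 - (2)·1.0000 - (-4)·1.0000) / (11) = 1.5455
Iteration 2:
  α = (-5 - (-1)·-0.5000 - (-4)·-0.1429 - (1)·1.5455) / (8) = -0.9521
  β = (-7 - (-2)·-0.1250 - (-2)·-0.1429 - (2)·1.5455) / (10) = -1.0627
  γ = (1 - (2)·-0.1250 - (-1)·-0.5000 - (1)·1.5455) / (7) = -0.1136
  δ = (11 - (-4)·-0.1250 - (2)·-0.5000 - (-4)·-0.1429) / (11) = 0.9935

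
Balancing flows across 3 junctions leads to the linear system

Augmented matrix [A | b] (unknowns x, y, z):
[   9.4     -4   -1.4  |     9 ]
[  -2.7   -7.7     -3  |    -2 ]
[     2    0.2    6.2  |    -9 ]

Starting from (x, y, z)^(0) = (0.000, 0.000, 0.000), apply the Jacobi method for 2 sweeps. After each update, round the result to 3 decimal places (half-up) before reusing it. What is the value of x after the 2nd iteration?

0.852

Iteration 1:
  x = (9 - (-4)·0.000 - (-1.4)·0.000) / (9.4) = 0.957
  y = (-2 - (-2.7)·0.000 - (-3)·0.000) / (-7.7) = 0.260
  z = (-9 - (2)·0.000 - (0.2)·0.000) / (6.2) = -1.452
Iteration 2:
  x = (9 - (-4)·0.260 - (-1.4)·-1.452) / (9.4) = 0.852
  y = (-2 - (-2.7)·0.957 - (-3)·-1.452) / (-7.7) = 0.490
  z = (-9 - (2)·0.957 - (0.2)·0.260) / (6.2) = -1.769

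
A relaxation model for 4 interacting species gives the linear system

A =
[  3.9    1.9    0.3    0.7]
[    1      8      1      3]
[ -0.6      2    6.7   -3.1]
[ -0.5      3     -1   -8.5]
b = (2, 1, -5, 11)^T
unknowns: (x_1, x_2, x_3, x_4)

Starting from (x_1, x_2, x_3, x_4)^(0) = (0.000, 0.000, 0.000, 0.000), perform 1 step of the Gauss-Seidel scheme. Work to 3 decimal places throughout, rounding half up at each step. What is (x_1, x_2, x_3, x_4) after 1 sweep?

(0.513, 0.061, -0.719, -1.218)

Iteration 1:
  x_1 = (2 - (1.9)·0.000 - (0.3)·0.000 - (0.7)·0.000) / (3.9) = 0.513
  x_2 = (1 - (1)·0.513 - (1)·0.000 - (3)·0.000) / (8) = 0.061
  x_3 = (-5 - (-0.6)·0.513 - (2)·0.061 - (-3.1)·0.000) / (6.7) = -0.719
  x_4 = (11 - (-0.5)·0.513 - (3)·0.061 - (-1)·-0.719) / (-8.5) = -1.218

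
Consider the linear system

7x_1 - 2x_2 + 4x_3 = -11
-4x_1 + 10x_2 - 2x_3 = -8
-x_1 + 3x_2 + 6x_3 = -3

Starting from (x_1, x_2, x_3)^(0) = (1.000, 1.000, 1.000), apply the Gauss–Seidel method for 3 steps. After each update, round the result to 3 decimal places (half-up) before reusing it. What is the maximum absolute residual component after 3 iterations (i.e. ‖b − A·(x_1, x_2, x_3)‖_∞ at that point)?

Iteration 1:
  x_1 = (-11 - (-2)·1.000 - (4)·1.000) / (7) = -1.857
  x_2 = (-8 - (-4)·-1.857 - (-2)·1.000) / (10) = -1.343
  x_3 = (-3 - (-1)·-1.857 - (3)·-1.343) / (6) = -0.138
Iteration 2:
  x_1 = (-11 - (-2)·-1.343 - (4)·-0.138) / (7) = -1.876
  x_2 = (-8 - (-4)·-1.876 - (-2)·-0.138) / (10) = -1.578
  x_3 = (-3 - (-1)·-1.876 - (3)·-1.578) / (6) = -0.024
Iteration 3:
  x_1 = (-11 - (-2)·-1.578 - (4)·-0.024) / (7) = -2.009
  x_2 = (-8 - (-4)·-2.009 - (-2)·-0.024) / (10) = -1.608
  x_3 = (-3 - (-1)·-2.009 - (3)·-1.608) / (6) = -0.031
Residual b − A·x = (-0.029, -0.018, 0.001); ∞-norm = 0.029

0.029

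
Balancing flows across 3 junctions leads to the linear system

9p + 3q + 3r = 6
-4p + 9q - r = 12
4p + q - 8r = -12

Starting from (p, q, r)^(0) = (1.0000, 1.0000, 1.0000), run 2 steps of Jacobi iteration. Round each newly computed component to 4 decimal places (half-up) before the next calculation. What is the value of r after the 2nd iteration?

Iteration 1:
  p = (6 - (3)·1.0000 - (3)·1.0000) / (9) = 0.0000
  q = (12 - (-4)·1.0000 - (-1)·1.0000) / (9) = 1.8889
  r = (-12 - (4)·1.0000 - (1)·1.0000) / (-8) = 2.1250
Iteration 2:
  p = (6 - (3)·1.8889 - (3)·2.1250) / (9) = -0.6713
  q = (12 - (-4)·0.0000 - (-1)·2.1250) / (9) = 1.5694
  r = (-12 - (4)·0.0000 - (1)·1.8889) / (-8) = 1.7361

1.7361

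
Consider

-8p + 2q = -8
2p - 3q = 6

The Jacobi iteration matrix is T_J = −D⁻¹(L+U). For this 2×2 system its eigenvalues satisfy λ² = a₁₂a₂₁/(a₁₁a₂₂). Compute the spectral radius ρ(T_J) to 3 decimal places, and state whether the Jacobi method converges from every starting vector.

a₁₂a₂₁/(a₁₁a₂₂) = (2)·(2) / ((-8)·(-3)) = 0.166667
ρ = √|0.166667| = √0.166667 = 0.408
ρ < 1, so Jacobi converges

0.408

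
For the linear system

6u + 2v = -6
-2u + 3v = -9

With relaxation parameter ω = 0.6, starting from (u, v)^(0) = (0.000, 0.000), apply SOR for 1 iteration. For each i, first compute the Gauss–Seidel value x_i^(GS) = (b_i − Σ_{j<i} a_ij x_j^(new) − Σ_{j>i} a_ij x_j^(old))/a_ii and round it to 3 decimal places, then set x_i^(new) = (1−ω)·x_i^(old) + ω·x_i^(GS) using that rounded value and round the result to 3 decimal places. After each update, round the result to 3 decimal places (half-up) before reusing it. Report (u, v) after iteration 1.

Iteration 1:
  u: GS value = (-6 - (2)·0.000) / (6) = -1.000;  u ← (1−ω)·0.000 + ω·-1.000 = -0.600
  v: GS value = (-9 - (-2)·-0.600) / (3) = -3.400;  v ← (1−ω)·0.000 + ω·-3.400 = -2.040

(-0.600, -2.040)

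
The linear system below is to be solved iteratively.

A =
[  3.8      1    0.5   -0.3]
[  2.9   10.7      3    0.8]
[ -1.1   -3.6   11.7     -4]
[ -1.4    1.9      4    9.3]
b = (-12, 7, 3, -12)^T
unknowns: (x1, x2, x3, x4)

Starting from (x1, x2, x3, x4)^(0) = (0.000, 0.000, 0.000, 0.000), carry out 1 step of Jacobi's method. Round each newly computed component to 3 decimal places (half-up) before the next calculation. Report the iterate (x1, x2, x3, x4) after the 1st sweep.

Iteration 1:
  x1 = (-12 - (1)·0.000 - (0.5)·0.000 - (-0.3)·0.000) / (3.8) = -3.158
  x2 = (7 - (2.9)·0.000 - (3)·0.000 - (0.8)·0.000) / (10.7) = 0.654
  x3 = (3 - (-1.1)·0.000 - (-3.6)·0.000 - (-4)·0.000) / (11.7) = 0.256
  x4 = (-12 - (-1.4)·0.000 - (1.9)·0.000 - (4)·0.000) / (9.3) = -1.290

(-3.158, 0.654, 0.256, -1.290)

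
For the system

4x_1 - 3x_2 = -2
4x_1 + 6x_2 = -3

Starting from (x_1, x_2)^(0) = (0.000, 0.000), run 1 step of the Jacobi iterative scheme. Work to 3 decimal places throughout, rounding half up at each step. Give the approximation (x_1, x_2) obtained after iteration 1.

(-0.500, -0.500)

Iteration 1:
  x_1 = (-2 - (-3)·0.000) / (4) = -0.500
  x_2 = (-3 - (4)·0.000) / (6) = -0.500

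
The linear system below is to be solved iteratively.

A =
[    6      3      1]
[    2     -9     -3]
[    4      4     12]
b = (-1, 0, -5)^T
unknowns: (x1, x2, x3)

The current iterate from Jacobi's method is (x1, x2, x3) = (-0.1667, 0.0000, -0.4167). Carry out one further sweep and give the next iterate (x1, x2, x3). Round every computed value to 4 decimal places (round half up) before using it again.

One sweep:
  x1 = (-1 - (3)·0.0000 - (1)·-0.4167) / (6) = -0.0972
  x2 = (0 - (2)·-0.1667 - (-3)·-0.4167) / (-9) = 0.1019
  x3 = (-5 - (4)·-0.1667 - (4)·0.0000) / (12) = -0.3611

(-0.0972, 0.1019, -0.3611)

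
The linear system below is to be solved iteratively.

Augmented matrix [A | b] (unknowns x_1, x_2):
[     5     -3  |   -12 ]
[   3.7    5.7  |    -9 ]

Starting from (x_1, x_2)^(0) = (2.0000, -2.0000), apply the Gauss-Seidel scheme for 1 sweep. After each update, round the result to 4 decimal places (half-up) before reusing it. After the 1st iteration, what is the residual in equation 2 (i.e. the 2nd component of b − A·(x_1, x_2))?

0.0000

Iteration 1:
  x_1 = (-12 - (-3)·-2.0000) / (5) = -3.6000
  x_2 = (-9 - (3.7)·-3.6000) / (5.7) = 0.7579
Residual b − A·x = (8.2737, 0.0000)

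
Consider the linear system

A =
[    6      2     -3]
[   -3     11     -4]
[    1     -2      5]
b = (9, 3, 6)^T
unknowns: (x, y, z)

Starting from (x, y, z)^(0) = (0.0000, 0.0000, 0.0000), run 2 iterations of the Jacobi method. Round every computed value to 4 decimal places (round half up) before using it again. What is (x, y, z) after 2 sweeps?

Iteration 1:
  x = (9 - (2)·0.0000 - (-3)·0.0000) / (6) = 1.5000
  y = (3 - (-3)·0.0000 - (-4)·0.0000) / (11) = 0.2727
  z = (6 - (1)·0.0000 - (-2)·0.0000) / (5) = 1.2000
Iteration 2:
  x = (9 - (2)·0.2727 - (-3)·1.2000) / (6) = 2.0091
  y = (3 - (-3)·1.5000 - (-4)·1.2000) / (11) = 1.1182
  z = (6 - (1)·1.5000 - (-2)·0.2727) / (5) = 1.0091

(2.0091, 1.1182, 1.0091)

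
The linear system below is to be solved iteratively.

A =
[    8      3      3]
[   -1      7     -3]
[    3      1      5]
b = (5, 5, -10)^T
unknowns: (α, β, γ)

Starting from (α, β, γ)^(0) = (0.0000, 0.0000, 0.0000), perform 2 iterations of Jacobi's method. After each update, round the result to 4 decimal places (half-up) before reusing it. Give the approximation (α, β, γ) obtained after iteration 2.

Iteration 1:
  α = (5 - (3)·0.0000 - (3)·0.0000) / (8) = 0.6250
  β = (5 - (-1)·0.0000 - (-3)·0.0000) / (7) = 0.7143
  γ = (-10 - (3)·0.0000 - (1)·0.0000) / (5) = -2.0000
Iteration 2:
  α = (5 - (3)·0.7143 - (3)·-2.0000) / (8) = 1.1071
  β = (5 - (-1)·0.6250 - (-3)·-2.0000) / (7) = -0.0536
  γ = (-10 - (3)·0.6250 - (1)·0.7143) / (5) = -2.5179

(1.1071, -0.0536, -2.5179)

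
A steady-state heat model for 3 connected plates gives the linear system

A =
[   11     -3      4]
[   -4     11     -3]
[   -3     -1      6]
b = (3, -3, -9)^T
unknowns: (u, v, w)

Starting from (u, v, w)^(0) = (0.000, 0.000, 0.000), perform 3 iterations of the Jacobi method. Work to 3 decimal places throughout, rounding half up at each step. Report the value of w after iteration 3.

-1.225

Iteration 1:
  u = (3 - (-3)·0.000 - (4)·0.000) / (11) = 0.273
  v = (-3 - (-4)·0.000 - (-3)·0.000) / (11) = -0.273
  w = (-9 - (-3)·0.000 - (-1)·0.000) / (6) = -1.500
Iteration 2:
  u = (3 - (-3)·-0.273 - (4)·-1.500) / (11) = 0.744
  v = (-3 - (-4)·0.273 - (-3)·-1.500) / (11) = -0.583
  w = (-9 - (-3)·0.273 - (-1)·-0.273) / (6) = -1.409
Iteration 3:
  u = (3 - (-3)·-0.583 - (4)·-1.409) / (11) = 0.626
  v = (-3 - (-4)·0.744 - (-3)·-1.409) / (11) = -0.386
  w = (-9 - (-3)·0.744 - (-1)·-0.583) / (6) = -1.225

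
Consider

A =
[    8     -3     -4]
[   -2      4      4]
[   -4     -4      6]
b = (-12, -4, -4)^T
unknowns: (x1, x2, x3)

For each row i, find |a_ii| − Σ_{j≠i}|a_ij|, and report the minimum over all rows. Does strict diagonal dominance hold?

row 1: |8| − (3+4) = 1
row 2: |4| − (2+4) = -2
row 3: |6| − (4+4) = -2
minimum over rows = -2 → not strictly diagonally dominant

-2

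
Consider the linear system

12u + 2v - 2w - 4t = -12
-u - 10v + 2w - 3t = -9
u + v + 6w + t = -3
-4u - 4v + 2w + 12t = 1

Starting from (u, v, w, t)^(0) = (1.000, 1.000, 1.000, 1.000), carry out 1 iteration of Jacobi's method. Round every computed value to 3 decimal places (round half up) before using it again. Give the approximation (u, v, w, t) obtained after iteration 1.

Iteration 1:
  u = (-12 - (2)·1.000 - (-2)·1.000 - (-4)·1.000) / (12) = -0.667
  v = (-9 - (-1)·1.000 - (2)·1.000 - (-3)·1.000) / (-10) = 0.700
  w = (-3 - (1)·1.000 - (1)·1.000 - (1)·1.000) / (6) = -1.000
  t = (1 - (-4)·1.000 - (-4)·1.000 - (2)·1.000) / (12) = 0.583

(-0.667, 0.700, -1.000, 0.583)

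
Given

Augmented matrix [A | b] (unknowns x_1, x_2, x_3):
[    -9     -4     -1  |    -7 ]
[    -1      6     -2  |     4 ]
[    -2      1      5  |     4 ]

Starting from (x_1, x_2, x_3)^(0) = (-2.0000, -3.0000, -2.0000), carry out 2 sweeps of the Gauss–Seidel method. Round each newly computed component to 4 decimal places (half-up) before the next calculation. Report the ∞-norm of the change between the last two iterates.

1.9123

Iteration 1:
  x_1 = (-7 - (-4)·-3.0000 - (-1)·-2.0000) / (-9) = 2.3333
  x_2 = (4 - (-1)·2.3333 - (-2)·-2.0000) / (6) = 0.3889
  x_3 = (4 - (-2)·2.3333 - (1)·0.3889) / (5) = 1.6555
Iteration 2:
  x_1 = (-7 - (-4)·0.3889 - (-1)·1.6555) / (-9) = 0.4210
  x_2 = (4 - (-1)·0.4210 - (-2)·1.6555) / (6) = 1.2887
  x_3 = (4 - (-2)·0.4210 - (1)·1.2887) / (5) = 0.7107
Change: (-1.9123, 0.8998, -0.9448) → max |·| = 1.9123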